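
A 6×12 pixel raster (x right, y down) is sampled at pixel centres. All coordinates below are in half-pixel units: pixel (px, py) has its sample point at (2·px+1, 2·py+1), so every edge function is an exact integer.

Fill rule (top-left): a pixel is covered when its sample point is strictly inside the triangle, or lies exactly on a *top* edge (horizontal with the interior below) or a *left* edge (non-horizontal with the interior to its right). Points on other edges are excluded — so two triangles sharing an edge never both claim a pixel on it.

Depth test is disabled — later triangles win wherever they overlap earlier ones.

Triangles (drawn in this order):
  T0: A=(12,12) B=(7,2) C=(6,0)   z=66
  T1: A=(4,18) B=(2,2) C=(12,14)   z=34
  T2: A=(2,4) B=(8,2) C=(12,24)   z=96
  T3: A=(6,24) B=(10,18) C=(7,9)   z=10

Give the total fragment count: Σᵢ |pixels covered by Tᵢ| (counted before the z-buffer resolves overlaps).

T0:
  degenerate (2·area = 0) — covers nothing
T1:
  2·area = 136
  edge (4, 18)→(2, 2): d=(-2,-16) top-left  bias=+0
  edge (2, 2)→(12, 14): d=(10,12) right/bottom  bias=-1
  edge (12, 14)→(4, 18): d=(-8,4) right/bottom  bias=-1
    (1,2)@(3, 5): e=[10,18,108] → X
    (2,2)@(5, 5): e=[42,-6,100] → .
    (1,3)@(3, 7): e=[6,38,92] → X
    (2,3)@(5, 7): e=[38,14,84] → X
    (3,3)@(7, 7): e=[70,-10,76] → .
    (1,4)@(3, 9): e=[2,58,76] → X
    (3,4)@(7, 9): e=[66,10,60] → X
    (4,4)@(9, 9): e=[98,-14,52] → .
    (1,5)@(3, 11): e=[-2,78,60] → .
    (2,5)@(5, 11): e=[30,54,52] → X
    (4,5)@(9, 11): e=[94,6,36] → X
    (5,5)@(11, 11): e=[126,-18,28] → .
  covered (17 px):
    . . . . . .
    . . . . . .
    . X . . . .
    . X X . . .
    . X X X . .
    . . X X X .
    . . X X X X
    . . X X X .
    . . X . . .
    . . . . . .
    . . . . . .
    . . . . . .
T2:
  2·area = 140
  edge (2, 4)→(8, 2): d=(6,-2) top-left  bias=+0
  edge (8, 2)→(12, 24): d=(4,22) right/bottom  bias=-1
  edge (12, 24)→(2, 4): d=(-10,-20) top-left  bias=+0
    (5,0)@(11, 1): e=[0,-70,210] → .  [on edge]
    (2,1)@(5, 3): e=[0,70,70] → X  [on edge]
    (3,1)@(7, 3): e=[4,26,110] → X
    (4,1)@(9, 3): e=[8,-18,150] → .
    (1,2)@(3, 5): e=[8,122,10] → X
    (4,2)@(9, 5): e=[20,-10,130] → .
    (1,3)@(3, 7): e=[20,130,-10] → .
    (2,3)@(5, 7): e=[24,86,30] → X
    (4,3)@(9, 7): e=[32,-2,110] → .
    (2,4)@(5, 9): e=[36,94,10] → X
    (4,4)@(9, 9): e=[44,6,90] → X
    (5,4)@(11, 9): e=[48,-38,130] → .
  covered (18 px):
    . . . . . .
    . . X X . .
    . X X X . .
    . . X X . .
    . . X X X .
    . . . X X .
    . . . X X .
    . . . . X .
    . . . . X .
    . . . . . X
    . . . . . X
    . . . . . .
T3:
  2·area = 54  (B↔C swapped to make it positive)
  edge (6, 24)→(7, 9): d=(1,-15) top-left  bias=+0
  edge (7, 9)→(10, 18): d=(3,9) right/bottom  bias=-1
  edge (10, 18)→(6, 24): d=(-4,6) right/bottom  bias=-1
    (2,1)@(5, 3): e=[-36,0,90] → .  [on edge]
    (3,4)@(7, 9): e=[0,0,54] → .  [on edge]
    (3,5)@(7, 11): e=[2,6,46] → X
    (4,5)@(9, 11): e=[32,-12,34] → .
    (3,6)@(7, 13): e=[4,12,38] → X
    (4,6)@(9, 13): e=[34,-6,26] → .
    (3,7)@(7, 15): e=[6,18,30] → X
    (4,7)@(9, 15): e=[36,0,18] → .  [on edge]
    (3,8)@(7, 17): e=[8,24,22] → X
    (4,8)@(9, 17): e=[38,6,10] → X
    (5,8)@(11, 17): e=[68,-12,-2] → .
    (3,9)@(7, 19): e=[10,30,14] → X
    (5,10)@(11, 21): e=[72,0,-18] → .  [on edge]
  covered (8 px):
    . . . . . .
    . . . . . .
    . . . . . .
    . . . . . .
    . . . . . .
    . . . X . .
    . . . X . .
    . . . X . .
    . . . X X .
    . . . X X .
    . . . X . .
    . . . . . .

Answer: 43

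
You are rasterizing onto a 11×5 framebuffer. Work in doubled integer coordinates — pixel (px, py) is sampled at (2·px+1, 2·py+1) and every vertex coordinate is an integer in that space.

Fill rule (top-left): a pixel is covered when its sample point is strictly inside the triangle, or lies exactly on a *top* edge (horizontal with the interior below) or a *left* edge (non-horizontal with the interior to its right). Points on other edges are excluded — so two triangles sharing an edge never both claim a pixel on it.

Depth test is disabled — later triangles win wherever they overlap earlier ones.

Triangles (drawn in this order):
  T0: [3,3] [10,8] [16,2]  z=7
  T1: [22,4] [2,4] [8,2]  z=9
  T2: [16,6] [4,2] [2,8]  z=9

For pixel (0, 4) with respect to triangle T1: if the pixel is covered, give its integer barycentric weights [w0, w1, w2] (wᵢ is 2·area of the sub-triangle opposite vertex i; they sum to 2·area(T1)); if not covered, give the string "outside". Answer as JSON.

T0:
  2·area = 72  (B↔C swapped to make it positive)
  edge (3, 3)→(16, 2): d=(13,-1) top-left  bias=+0
  edge (16, 2)→(10, 8): d=(-6,6) right/bottom  bias=-1
  edge (10, 8)→(3, 3): d=(-7,-5) top-left  bias=+0
    (8,0)@(17, 1): e=[-12,0,84] → ·  [on edge]
    (1,1)@(3, 3): e=[0,72,0] → █  [on edge]
    (2,1)@(5, 3): e=[2,60,10] → █
    (3,1)@(7, 3): e=[4,48,20] → █
    (4,1)@(9, 3): e=[6,36,30] → █
    (5,1)@(11, 3): e=[8,24,40] → █
    (6,1)@(13, 3): e=[10,12,50] → █
    (7,1)@(15, 3): e=[12,0,60] → ·  [on edge]
    (1,2)@(3, 5): e=[26,60,-14] → ·
    (2,2)@(5, 5): e=[28,48,-4] → ·
    (3,2)@(7, 5): e=[30,36,6] → █
    (6,2)@(13, 5): e=[36,0,36] → ·  [on edge]
    (5,3)@(11, 7): e=[60,0,12] → ·  [on edge]
    (4,4)@(9, 9): e=[84,0,-12] → ·  [on edge]
  covered (10 px):
    · · · · · · · · · · ·
    · █ █ █ █ █ █ · · · ·
    · · · █ █ █ · · · · ·
    · · · · █ · · · · · ·
    · · · · · · · · · · ·
T1:
  2·area = 40
  edge (22, 4)→(2, 4): d=(-20,0) right/bottom  bias=-1
  edge (2, 4)→(8, 2): d=(6,-2) top-left  bias=+0
  edge (8, 2)→(22, 4): d=(14,2) right/bottom  bias=-1
    (0,0)@(1, 1): e=[60,-20,0] → ·  [on edge]
    (5,0)@(11, 1): e=[60,0,-20] → ·  [on edge]
    (2,1)@(5, 3): e=[20,0,20] → █  [on edge]
    (3,1)@(7, 3): e=[20,4,16] → █
    (4,1)@(9, 3): e=[20,8,12] → █
    (5,1)@(11, 3): e=[20,12,8] → █
    (6,1)@(13, 3): e=[20,16,4] → █
    (7,1)@(15, 3): e=[20,20,0] → ·  [on edge]
    (2,2)@(5, 5): e=[-20,12,48] → ·
    (3,2)@(7, 5): e=[-20,16,44] → ·
    (4,2)@(9, 5): e=[-20,20,40] → ·
    (5,2)@(11, 5): e=[-20,24,36] → ·
  covered (5 px):
    · · · · · · · · · · ·
    · · █ █ █ █ █ · · · ·
    · · · · · · · · · · ·
    · · · · · · · · · · ·
    · · · · · · · · · · ·
T2:
  2·area = 80  (B↔C swapped to make it positive)
  edge (16, 6)→(2, 8): d=(-14,2) right/bottom  bias=-1
  edge (2, 8)→(4, 2): d=(2,-6) top-left  bias=+0
  edge (4, 2)→(16, 6): d=(12,4) right/bottom  bias=-1
    (0,0)@(1, 1): e=[100,-20,0] → ·  [on edge]
    (2,1)@(5, 3): e=[64,8,8] → █
    (3,1)@(7, 3): e=[60,20,0] → ·  [on edge]
    (1,2)@(3, 5): e=[40,0,40] → █  [on edge]
    (3,2)@(7, 5): e=[32,24,24] → █
    (4,2)@(9, 5): e=[28,36,16] → █
    (5,2)@(11, 5): e=[24,48,8] → █
    (6,2)@(13, 5): e=[20,60,0] → ·  [on edge]
    (1,3)@(3, 7): e=[12,4,64] → █
    (4,3)@(9, 7): e=[0,40,40] → ·  [on edge]
    (5,3)@(11, 7): e=[-4,52,32] → ·
    (9,3)@(19, 7): e=[-20,100,0] → ·  [on edge]
  covered (9 px):
    · · · · · · · · · · ·
    · · █ · · · · · · · ·
    · █ █ █ █ █ · · · · ·
    · █ █ █ · · · · · · ·
    · · · · · · · · · · ·

Answer: "outside"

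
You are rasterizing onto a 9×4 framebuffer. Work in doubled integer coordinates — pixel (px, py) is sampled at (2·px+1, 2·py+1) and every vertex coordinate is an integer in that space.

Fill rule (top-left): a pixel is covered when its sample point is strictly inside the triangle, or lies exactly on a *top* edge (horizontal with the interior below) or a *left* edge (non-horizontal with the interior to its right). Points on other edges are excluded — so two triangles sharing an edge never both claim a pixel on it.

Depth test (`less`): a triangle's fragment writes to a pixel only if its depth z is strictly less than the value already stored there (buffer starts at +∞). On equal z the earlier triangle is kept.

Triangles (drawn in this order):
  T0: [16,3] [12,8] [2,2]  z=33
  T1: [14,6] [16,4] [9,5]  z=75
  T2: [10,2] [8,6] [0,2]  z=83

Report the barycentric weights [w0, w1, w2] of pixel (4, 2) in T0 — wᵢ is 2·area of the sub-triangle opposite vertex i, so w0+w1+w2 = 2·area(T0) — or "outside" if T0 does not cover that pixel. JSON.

T0:
  2·area = 74
  edge (16, 3)→(12, 8): d=(-4,5) right/bottom  bias=-1
  edge (12, 8)→(2, 2): d=(-10,-6) top-left  bias=+0
  edge (2, 2)→(16, 3): d=(14,1) right/bottom  bias=-1
    (2,1)@(5, 3): e=[55,8,11] → #
    (3,1)@(7, 3): e=[45,20,9] → #
    (4,1)@(9, 3): e=[35,32,7] → #
    (5,1)@(11, 3): e=[25,44,5] → #
    (6,1)@(13, 3): e=[15,56,3] → #
    (7,1)@(15, 3): e=[5,68,1] → #
    (8,1)@(17, 3): e=[-5,80,-1] → ·
    (2,2)@(5, 5): e=[47,-12,39] → ·
    (3,2)@(7, 5): e=[37,0,37] → #  [on edge]
    (7,2)@(15, 5): e=[-3,48,29] → ·
    (3,3)@(7, 7): e=[29,-20,65] → ·
    (4,3)@(9, 7): e=[19,-8,63] → ·
  covered (11 px):
    · · · · · · · · ·
    · · # # # # # # ·
    · · · # # # # · ·
    · · · · · # · · ·
T1:
  2·area = 12  (B↔C swapped to make it positive)
  edge (14, 6)→(9, 5): d=(-5,-1) top-left  bias=+0
  edge (9, 5)→(16, 4): d=(7,-1) top-left  bias=+0
  edge (16, 4)→(14, 6): d=(-2,2) right/bottom  bias=-1
    (8,1)@(17, 3): e=[18,-6,0] → ·  [on edge]
    (4,2)@(9, 5): e=[0,0,12] → #  [on edge]
    (5,2)@(11, 5): e=[2,2,8] → #
    (6,2)@(13, 5): e=[4,4,4] → #
    (7,2)@(15, 5): e=[6,6,0] → ·  [on edge]
    (4,3)@(9, 7): e=[-10,14,8] → ·
    (5,3)@(11, 7): e=[-8,16,4] → ·
    (6,3)@(13, 7): e=[-6,18,0] → ·  [on edge]
  covered (3 px):
    · · · · · · · · ·
    · · · · · · · · ·
    · · · · # # # · ·
    · · · · · · · · ·
T2:
  2·area = 40
  edge (10, 2)→(8, 6): d=(-2,4) right/bottom  bias=-1
  edge (8, 6)→(0, 2): d=(-8,-4) top-left  bias=+0
  edge (0, 2)→(10, 2): d=(10,0) top-left  bias=+0
    (1,1)@(3, 3): e=[26,4,10] → #
    (2,1)@(5, 3): e=[18,12,10] → #
    (3,1)@(7, 3): e=[10,20,10] → #
    (4,1)@(9, 3): e=[2,28,10] → #
    (5,1)@(11, 3): e=[-6,36,10] → ·
    (1,2)@(3, 5): e=[22,-12,30] → ·
    (2,2)@(5, 5): e=[14,-4,30] → ·
    (3,2)@(7, 5): e=[6,4,30] → #
    (4,2)@(9, 5): e=[-2,12,30] → ·
    (3,3)@(7, 7): e=[2,-12,50] → ·
  covered (5 px):
    · · · · · · · · ·
    · # # # # · · · ·
    · · · # · · · · ·
    · · · · · · · · ·

Result: [12,35,27]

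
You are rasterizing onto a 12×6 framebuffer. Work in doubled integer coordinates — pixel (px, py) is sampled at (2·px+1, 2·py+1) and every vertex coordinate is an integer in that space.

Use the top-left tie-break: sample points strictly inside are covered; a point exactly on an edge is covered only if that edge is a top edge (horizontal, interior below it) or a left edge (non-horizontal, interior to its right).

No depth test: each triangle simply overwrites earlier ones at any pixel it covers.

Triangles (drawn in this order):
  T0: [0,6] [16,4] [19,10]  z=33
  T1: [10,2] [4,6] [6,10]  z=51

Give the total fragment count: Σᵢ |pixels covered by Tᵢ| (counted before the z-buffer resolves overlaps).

T0:
  2·area = 102
  edge (0, 6)→(16, 4): d=(16,-2) top-left  bias=+0
  edge (16, 4)→(19, 10): d=(3,6) right/bottom  bias=-1
  edge (19, 10)→(0, 6): d=(-19,-4) top-left  bias=+0
    (4,2)@(9, 5): e=[2,45,55] → █
    (5,2)@(11, 5): e=[6,33,63] → █
    (6,2)@(13, 5): e=[10,21,71] → █
    (7,2)@(15, 5): e=[14,9,79] → █
    (8,2)@(17, 5): e=[18,-3,87] → ·
    (2,3)@(5, 7): e=[26,75,1] → █
    (3,3)@(7, 7): e=[30,63,9] → █
    (8,3)@(17, 7): e=[50,3,49] → █
    (9,3)@(19, 7): e=[54,-9,57] → ·
    (2,4)@(5, 9): e=[58,81,-37] → ·
    (3,4)@(7, 9): e=[62,69,-29] → ·
    (4,4)@(9, 9): e=[66,57,-21] → ·
  covered (13 px):
    · · · · · · · · · · · ·
    · · · · · · · · · · · ·
    · · · · █ █ █ █ · · · ·
    · · █ █ █ █ █ █ █ · · ·
    · · · · · · · █ █ · · ·
    · · · · · · · · · · · ·
T1:
  2·area = 32  (B↔C swapped to make it positive)
  edge (10, 2)→(6, 10): d=(-4,8) right/bottom  bias=-1
  edge (6, 10)→(4, 6): d=(-2,-4) top-left  bias=+0
  edge (4, 6)→(10, 2): d=(6,-4) top-left  bias=+0
    (4,1)@(9, 3): e=[4,26,2] → █
    (5,1)@(11, 3): e=[-12,34,10] → ·
    (3,2)@(7, 5): e=[12,14,6] → █
    (4,2)@(9, 5): e=[-4,22,14] → ·
    (2,3)@(5, 7): e=[20,2,10] → █
    (4,3)@(9, 7): e=[-12,18,26] → ·
    (2,4)@(5, 9): e=[12,-2,22] → ·
    (3,4)@(7, 9): e=[-4,6,30] → ·
  covered (4 px):
    · · · · · · · · · · · ·
    · · · · █ · · · · · · ·
    · · · █ · · · · · · · ·
    · · █ █ · · · · · · · ·
    · · · · · · · · · · · ·
    · · · · · · · · · · · ·

Answer: 17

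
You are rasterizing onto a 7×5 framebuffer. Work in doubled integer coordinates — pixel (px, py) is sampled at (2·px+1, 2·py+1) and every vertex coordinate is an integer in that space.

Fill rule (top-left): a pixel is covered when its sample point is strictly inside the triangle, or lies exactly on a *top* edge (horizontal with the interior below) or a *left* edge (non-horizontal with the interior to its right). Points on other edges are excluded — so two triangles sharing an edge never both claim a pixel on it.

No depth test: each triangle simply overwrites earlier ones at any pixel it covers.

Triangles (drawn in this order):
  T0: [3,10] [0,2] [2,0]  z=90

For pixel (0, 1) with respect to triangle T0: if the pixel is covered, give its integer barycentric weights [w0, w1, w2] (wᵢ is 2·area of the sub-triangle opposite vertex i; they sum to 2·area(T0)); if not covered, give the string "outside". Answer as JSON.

T0:
  2·area = 22
  edge (3, 10)→(0, 2): d=(-3,-8) top-left  bias=+0
  edge (0, 2)→(2, 0): d=(2,-2) top-left  bias=+0
  edge (2, 0)→(3, 10): d=(1,10) right/bottom  bias=-1
    (0,0)@(1, 1): e=[11,0,11] → X  [on edge]
    (1,0)@(3, 1): e=[27,4,-9] → .
    (0,1)@(1, 3): e=[5,4,13] → X
    (1,1)@(3, 3): e=[21,8,-7] → .
    (0,2)@(1, 5): e=[-1,8,15] → .
  covered (2 px):
    X . . . . . .
    X . . . . . .
    . . . . . . .
    . . . . . . .
    . . . . . . .

Final: [4,13,5]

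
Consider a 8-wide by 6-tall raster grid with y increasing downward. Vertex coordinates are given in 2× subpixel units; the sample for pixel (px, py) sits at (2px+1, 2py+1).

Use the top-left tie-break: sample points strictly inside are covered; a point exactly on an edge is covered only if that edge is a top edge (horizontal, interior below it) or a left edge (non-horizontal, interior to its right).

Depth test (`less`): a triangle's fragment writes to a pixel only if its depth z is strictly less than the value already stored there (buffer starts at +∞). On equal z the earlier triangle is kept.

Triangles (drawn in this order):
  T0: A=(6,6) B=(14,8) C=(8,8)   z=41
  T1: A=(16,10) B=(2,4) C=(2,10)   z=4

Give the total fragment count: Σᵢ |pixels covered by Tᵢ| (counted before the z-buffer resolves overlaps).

T0:
  2·area = 12
  edge (6, 6)→(14, 8): d=(8,2) right/bottom  bias=-1
  edge (14, 8)→(8, 8): d=(-6,0) right/bottom  bias=-1
  edge (8, 8)→(6, 6): d=(-2,-2) top-left  bias=+0
    (0,0)@(1, 1): e=[-30,42,0] → ·  [on edge]
    (1,1)@(3, 3): e=[-18,30,0] → ·  [on edge]
    (2,2)@(5, 5): e=[-6,18,0] → ·  [on edge]
    (3,3)@(7, 7): e=[6,6,0] → #  [on edge]
    (4,3)@(9, 7): e=[2,6,4] → #
    (5,3)@(11, 7): e=[-2,6,8] → ·
    (3,4)@(7, 9): e=[22,-6,-4] → ·
    (4,4)@(9, 9): e=[18,-6,0] → ·  [on edge]
    (5,5)@(11, 11): e=[30,-18,0] → ·  [on edge]
  covered (2 px):
    · · · · · · · ·
    · · · · · · · ·
    · · · · · · · ·
    · · · # # · · ·
    · · · · · · · ·
    · · · · · · · ·
T1:
  2·area = 84  (B↔C swapped to make it positive)
  edge (16, 10)→(2, 10): d=(-14,0) right/bottom  bias=-1
  edge (2, 10)→(2, 4): d=(0,-6) top-left  bias=+0
  edge (2, 4)→(16, 10): d=(14,6) right/bottom  bias=-1
    (1,2)@(3, 5): e=[70,6,8] → #
    (2,2)@(5, 5): e=[70,18,-4] → ·
    (1,3)@(3, 7): e=[42,6,36] → #
    (2,3)@(5, 7): e=[42,18,24] → #
    (3,3)@(7, 7): e=[42,30,12] → #
    (4,3)@(9, 7): e=[42,42,0] → ·  [on edge]
    (1,4)@(3, 9): e=[14,6,64] → #
    (4,4)@(9, 9): e=[14,42,28] → #
    (5,4)@(11, 9): e=[14,54,16] → #
    (6,4)@(13, 9): e=[14,66,4] → #
    (7,4)@(15, 9): e=[14,78,-8] → ·
    (1,5)@(3, 11): e=[-14,6,92] → ·
  covered (10 px):
    · · · · · · · ·
    · · · · · · · ·
    · # · · · · · ·
    · # # # · · · ·
    · # # # # # # ·
    · · · · · · · ·

Result: 12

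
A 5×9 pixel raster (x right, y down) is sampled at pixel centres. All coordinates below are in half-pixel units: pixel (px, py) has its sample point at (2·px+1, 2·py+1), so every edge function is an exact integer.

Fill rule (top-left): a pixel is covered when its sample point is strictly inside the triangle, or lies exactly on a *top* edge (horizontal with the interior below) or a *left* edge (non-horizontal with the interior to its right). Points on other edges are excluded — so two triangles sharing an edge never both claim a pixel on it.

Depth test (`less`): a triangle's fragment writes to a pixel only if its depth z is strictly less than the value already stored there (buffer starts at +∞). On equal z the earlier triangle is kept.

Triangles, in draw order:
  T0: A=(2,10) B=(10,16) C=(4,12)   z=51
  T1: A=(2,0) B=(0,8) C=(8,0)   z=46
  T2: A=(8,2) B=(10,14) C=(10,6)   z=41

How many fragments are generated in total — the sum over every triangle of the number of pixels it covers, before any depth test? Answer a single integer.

T0:
  2·area = 4
  edge (2, 10)→(10, 16): d=(8,6) right/bottom  bias=-1
  edge (10, 16)→(4, 12): d=(-6,-4) top-left  bias=+0
  edge (4, 12)→(2, 10): d=(-2,-2) top-left  bias=+0
    (0,4)@(1, 9): e=[-2,6,0] → ·  [on edge]
    (1,5)@(3, 11): e=[2,2,0] → #  [on edge]
    (2,5)@(5, 11): e=[-10,10,4] → ·
    (1,6)@(3, 13): e=[18,-10,-4] → ·
    (2,6)@(5, 13): e=[6,-2,0] → ·  [on edge]
    (3,7)@(7, 15): e=[10,-6,0] → ·  [on edge]
    (4,8)@(9, 17): e=[14,-10,0] → ·  [on edge]
  covered (1 px):
    · · · · ·
    · · · · ·
    · · · · ·
    · · · · ·
    · · · · ·
    · # · · ·
    · · · · ·
    · · · · ·
    · · · · ·
T1:
  2·area = 48  (B↔C swapped to make it positive)
  edge (2, 0)→(8, 0): d=(6,0) top-left  bias=+0
  edge (8, 0)→(0, 8): d=(-8,8) right/bottom  bias=-1
  edge (0, 8)→(2, 0): d=(2,-8) top-left  bias=+0
    (1,0)@(3, 1): e=[6,32,10] → #
    (2,0)@(5, 1): e=[6,16,26] → #
    (3,0)@(7, 1): e=[6,0,42] → ·  [on edge]
    (1,1)@(3, 3): e=[18,16,14] → #
    (2,1)@(5, 3): e=[18,0,30] → ·  [on edge]
    (0,2)@(1, 5): e=[30,16,2] → #
    (1,2)@(3, 5): e=[30,0,18] → ·  [on edge]
    (0,3)@(1, 7): e=[42,0,6] → ·  [on edge]
  covered (4 px):
    · # # · ·
    · # · · ·
    # · · · ·
    · · · · ·
    · · · · ·
    · · · · ·
    · · · · ·
    · · · · ·
    · · · · ·
T2:
  2·area = 16  (B↔C swapped to make it positive)
  edge (8, 2)→(10, 6): d=(2,4) right/bottom  bias=-1
  edge (10, 6)→(10, 14): d=(0,8) right/bottom  bias=-1
  edge (10, 14)→(8, 2): d=(-2,-12) top-left  bias=+0
    (4,2)@(9, 5): e=[2,8,6] → #
    (4,3)@(9, 7): e=[6,8,2] → #
    (4,4)@(9, 9): e=[10,8,-2] → ·
  covered (2 px):
    · · · · ·
    · · · · ·
    · · · · #
    · · · · #
    · · · · ·
    · · · · ·
    · · · · ·
    · · · · ·
    · · · · ·

Final: 7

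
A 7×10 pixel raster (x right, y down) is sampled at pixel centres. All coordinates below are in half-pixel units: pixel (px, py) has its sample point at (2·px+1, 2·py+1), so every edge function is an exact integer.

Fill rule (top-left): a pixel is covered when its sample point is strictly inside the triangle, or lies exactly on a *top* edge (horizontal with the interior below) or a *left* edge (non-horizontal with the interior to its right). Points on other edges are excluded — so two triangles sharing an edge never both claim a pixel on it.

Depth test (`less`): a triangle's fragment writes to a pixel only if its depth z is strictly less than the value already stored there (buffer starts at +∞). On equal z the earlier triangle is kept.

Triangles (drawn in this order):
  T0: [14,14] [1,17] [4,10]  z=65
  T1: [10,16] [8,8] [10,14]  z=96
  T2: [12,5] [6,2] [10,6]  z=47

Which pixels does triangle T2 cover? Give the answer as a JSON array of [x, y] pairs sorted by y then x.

T0:
  2·area = 82
  edge (14, 14)→(1, 17): d=(-13,3) right/bottom  bias=-1
  edge (1, 17)→(4, 10): d=(3,-7) top-left  bias=+0
  edge (4, 10)→(14, 14): d=(10,4) right/bottom  bias=-1
    (3,1)@(7, 3): e=[164,0,-82] → ·  [on edge]
    (2,5)@(5, 11): e=[66,10,6] → #
    (3,5)@(7, 11): e=[60,24,-2] → ·
    (1,6)@(3, 13): e=[46,2,34] → #
    (3,6)@(7, 13): e=[34,30,18] → #
    (4,6)@(9, 13): e=[28,44,10] → #
    (5,6)@(11, 13): e=[22,58,2] → #
    (6,6)@(13, 13): e=[16,72,-6] → ·
    (1,7)@(3, 15): e=[20,8,54] → #
    (5,7)@(11, 15): e=[-4,64,22] → ·
    (0,8)@(1, 17): e=[0,0,82] → ·  [on edge]
    (1,8)@(3, 17): e=[-6,14,74] → ·
  covered (10 px):
    · · · · · · ·
    · · · · · · ·
    · · · · · · ·
    · · · · · · ·
    · · · · · · ·
    · · # · · · ·
    · # # # # # ·
    · # # # # · ·
    · · · · · · ·
    · · · · · · ·
T1:
  2·area = 4
  edge (10, 16)→(8, 8): d=(-2,-8) top-left  bias=+0
  edge (8, 8)→(10, 14): d=(2,6) right/bottom  bias=-1
  edge (10, 14)→(10, 16): d=(0,2) right/bottom  bias=-1
    (3,2)@(7, 5): e=[-2,0,6] → ·  [on edge]
    (4,5)@(9, 11): e=[2,0,2] → ·  [on edge]
    (5,8)@(11, 17): e=[6,0,-2] → ·  [on edge]
  covered (0 px):
    · · · · · · ·
    · · · · · · ·
    · · · · · · ·
    · · · · · · ·
    · · · · · · ·
    · · · · · · ·
    · · · · · · ·
    · · · · · · ·
    · · · · · · ·
    · · · · · · ·
T2:
  2·area = 12  (B↔C swapped to make it positive)
  edge (12, 5)→(10, 6): d=(-2,1) right/bottom  bias=-1
  edge (10, 6)→(6, 2): d=(-4,-4) top-left  bias=+0
  edge (6, 2)→(12, 5): d=(6,3) right/bottom  bias=-1
    (2,0)@(5, 1): e=[15,0,-3] → ·  [on edge]
    (3,1)@(7, 3): e=[9,0,3] → #  [on edge]
    (4,1)@(9, 3): e=[7,8,-3] → ·
    (3,2)@(7, 5): e=[5,-8,15] → ·
    (4,2)@(9, 5): e=[3,0,9] → #  [on edge]
    (5,2)@(11, 5): e=[1,8,3] → #
    (6,2)@(13, 5): e=[-1,16,-3] → ·
    (4,3)@(9, 7): e=[-1,-8,21] → ·
    (5,3)@(11, 7): e=[-3,0,15] → ·  [on edge]
    (6,4)@(13, 9): e=[-9,0,21] → ·  [on edge]
  covered (3 px):
    · · · · · · ·
    · · · # · · ·
    · · · · # # ·
    · · · · · · ·
    · · · · · · ·
    · · · · · · ·
    · · · · · · ·
    · · · · · · ·
    · · · · · · ·
    · · · · · · ·

Answer: [[3,1],[4,2],[5,2]]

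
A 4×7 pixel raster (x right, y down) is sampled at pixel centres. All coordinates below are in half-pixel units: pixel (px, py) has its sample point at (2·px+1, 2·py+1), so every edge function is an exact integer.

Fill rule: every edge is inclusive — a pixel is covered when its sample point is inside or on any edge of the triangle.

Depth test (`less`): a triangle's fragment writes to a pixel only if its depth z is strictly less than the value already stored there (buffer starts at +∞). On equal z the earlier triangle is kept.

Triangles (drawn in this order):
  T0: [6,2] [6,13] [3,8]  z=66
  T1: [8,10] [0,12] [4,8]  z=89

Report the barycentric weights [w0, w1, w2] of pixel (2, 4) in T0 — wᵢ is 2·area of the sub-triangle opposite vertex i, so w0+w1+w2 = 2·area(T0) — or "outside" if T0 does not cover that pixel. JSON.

T0:
  2·area = 33
  edge (6, 2)→(6, 13): d=(0,11) inclusive
  edge (6, 13)→(3, 8): d=(-3,-5) inclusive
  edge (3, 8)→(6, 2): d=(3,-6) inclusive
    (2,2)@(5, 5): e=[11,19,3] → #
    (3,2)@(7, 5): e=[-11,29,15] → ·
    (2,3)@(5, 7): e=[11,13,9] → #
    (3,3)@(7, 7): e=[-11,23,21] → ·
    (2,4)@(5, 9): e=[11,7,15] → #
    (3,4)@(7, 9): e=[-11,17,27] → ·
    (2,5)@(5, 11): e=[11,1,21] → #
    (3,5)@(7, 11): e=[-11,11,33] → ·
    (2,6)@(5, 13): e=[11,-5,27] → ·
  covered (4 px):
    · · · ·
    · · · ·
    · · # ·
    · · # ·
    · · # ·
    · · # ·
    · · · ·
T1:
  2·area = 24
  edge (8, 10)→(0, 12): d=(-8,2) inclusive
  edge (0, 12)→(4, 8): d=(4,-4) inclusive
  edge (4, 8)→(8, 10): d=(4,2) inclusive
    (3,2)@(7, 5): e=[42,0,-18] → ·  [on edge]
    (2,3)@(5, 7): e=[30,0,-6] → ·  [on edge]
    (1,4)@(3, 9): e=[18,0,6] → #  [on edge]
    (2,4)@(5, 9): e=[14,8,2] → #
    (3,4)@(7, 9): e=[10,16,-2] → ·
    (0,5)@(1, 11): e=[6,0,18] → #  [on edge]
    (2,5)@(5, 11): e=[-2,16,10] → ·
    (0,6)@(1, 13): e=[-10,8,26] → ·
    (1,6)@(3, 13): e=[-14,16,22] → ·
  covered (4 px):
    · · · ·
    · · · ·
    · · · ·
    · · · ·
    · # # ·
    # # · ·
    · · · ·

Result: [7,15,11]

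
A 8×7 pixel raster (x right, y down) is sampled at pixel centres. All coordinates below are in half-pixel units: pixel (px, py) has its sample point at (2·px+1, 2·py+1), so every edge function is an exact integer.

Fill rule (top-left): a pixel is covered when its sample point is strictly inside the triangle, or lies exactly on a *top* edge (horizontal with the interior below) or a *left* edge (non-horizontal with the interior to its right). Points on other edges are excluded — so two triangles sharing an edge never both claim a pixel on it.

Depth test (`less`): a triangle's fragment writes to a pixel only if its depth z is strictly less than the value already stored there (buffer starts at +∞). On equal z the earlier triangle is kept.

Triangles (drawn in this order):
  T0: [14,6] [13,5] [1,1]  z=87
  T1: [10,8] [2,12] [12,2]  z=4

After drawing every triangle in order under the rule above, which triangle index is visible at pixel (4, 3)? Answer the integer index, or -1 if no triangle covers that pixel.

T0:
  2·area = 8  (B↔C swapped to make it positive)
  edge (14, 6)→(1, 1): d=(-13,-5) top-left  bias=+0
  edge (1, 1)→(13, 5): d=(12,4) right/bottom  bias=-1
  edge (13, 5)→(14, 6): d=(1,1) right/bottom  bias=-1
    (0,0)@(1, 1): e=[0,0,8] → ·  [on edge]
    (4,0)@(9, 1): e=[40,-32,0] → ·  [on edge]
    (3,1)@(7, 3): e=[4,0,4] → ·  [on edge]
    (5,1)@(11, 3): e=[24,-16,0] → ·  [on edge]
    (6,2)@(13, 5): e=[8,0,0] → ·  [on edge]
    (7,3)@(15, 7): e=[-8,16,0] → ·  [on edge]
  covered (0 px):
    · · · · · · · ·
    · · · · · · · ·
    · · · · · · · ·
    · · · · · · · ·
    · · · · · · · ·
    · · · · · · · ·
    · · · · · · · ·
T1:
  2·area = 40
  edge (10, 8)→(2, 12): d=(-8,4) right/bottom  bias=-1
  edge (2, 12)→(12, 2): d=(10,-10) top-left  bias=+0
  edge (12, 2)→(10, 8): d=(-2,6) right/bottom  bias=-1
    (6,0)@(13, 1): e=[44,0,-4] → ·  [on edge]
    (5,1)@(11, 3): e=[36,0,4] → █  [on edge]
    (6,1)@(13, 3): e=[28,20,-8] → ·
    (4,2)@(9, 5): e=[28,0,12] → █  [on edge]
    (5,2)@(11, 5): e=[20,20,0] → ·  [on edge]
    (3,3)@(7, 7): e=[20,0,20] → █  [on edge]
    (5,3)@(11, 7): e=[4,40,-4] → ·
    (2,4)@(5, 9): e=[12,0,28] → █  [on edge]
    (4,4)@(9, 9): e=[-4,40,4] → ·
    (1,5)@(3, 11): e=[4,0,36] → █  [on edge]
    (2,5)@(5, 11): e=[-4,20,24] → ·
    (3,5)@(7, 11): e=[-12,40,12] → ·
    (4,5)@(9, 11): e=[-20,60,0] → ·  [on edge]
    (0,6)@(1, 13): e=[-4,0,44] → ·  [on edge]
  covered (7 px):
    · · · · · · · ·
    · · · · · █ · ·
    · · · · █ · · ·
    · · · █ █ · · ·
    · · █ █ · · · ·
    · █ · · · · · ·
    · · · · · · · ·

Z-buffer (winner per pixel, '.' = empty):
  . . . . . . . .
  . . . . . 1 . .
  . . . . 1 . . .
  . . . 1 1 . . .
  . . 1 1 . . . .
  . 1 . . . . . .
  . . . . . . . .

Result: 1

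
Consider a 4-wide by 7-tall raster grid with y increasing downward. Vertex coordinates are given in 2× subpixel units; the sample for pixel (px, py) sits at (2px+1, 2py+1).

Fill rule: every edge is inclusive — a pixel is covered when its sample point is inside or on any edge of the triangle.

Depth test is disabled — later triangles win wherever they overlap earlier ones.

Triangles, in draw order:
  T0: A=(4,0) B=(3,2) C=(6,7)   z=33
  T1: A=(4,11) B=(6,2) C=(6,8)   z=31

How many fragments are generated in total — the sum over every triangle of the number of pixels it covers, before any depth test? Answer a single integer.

T0:
  2·area = 11  (B↔C swapped to make it positive)
  edge (4, 0)→(6, 7): d=(2,7) inclusive
  edge (6, 7)→(3, 2): d=(-3,-5) inclusive
  edge (3, 2)→(4, 0): d=(1,-2) inclusive
    (2,2)@(5, 5): e=[3,1,7] → X
    (3,2)@(7, 5): e=[-11,11,11] → .
    (2,3)@(5, 7): e=[7,-5,9] → .
  covered (1 px):
    . . . .
    . . . .
    . . X .
    . . . .
    . . . .
    . . . .
    . . . .
T1:
  2·area = 12
  edge (4, 11)→(6, 2): d=(2,-9) inclusive
  edge (6, 2)→(6, 8): d=(0,6) inclusive
  edge (6, 8)→(4, 11): d=(-2,3) inclusive
    (2,3)@(5, 7): e=[1,6,5] → X
    (3,3)@(7, 7): e=[19,-6,-1] → .
    (2,4)@(5, 9): e=[5,6,1] → X
    (3,4)@(7, 9): e=[23,-6,-5] → .
    (2,5)@(5, 11): e=[9,6,-3] → .
  covered (2 px):
    . . . .
    . . . .
    . . . .
    . . X .
    . . X .
    . . . .
    . . . .

Answer: 3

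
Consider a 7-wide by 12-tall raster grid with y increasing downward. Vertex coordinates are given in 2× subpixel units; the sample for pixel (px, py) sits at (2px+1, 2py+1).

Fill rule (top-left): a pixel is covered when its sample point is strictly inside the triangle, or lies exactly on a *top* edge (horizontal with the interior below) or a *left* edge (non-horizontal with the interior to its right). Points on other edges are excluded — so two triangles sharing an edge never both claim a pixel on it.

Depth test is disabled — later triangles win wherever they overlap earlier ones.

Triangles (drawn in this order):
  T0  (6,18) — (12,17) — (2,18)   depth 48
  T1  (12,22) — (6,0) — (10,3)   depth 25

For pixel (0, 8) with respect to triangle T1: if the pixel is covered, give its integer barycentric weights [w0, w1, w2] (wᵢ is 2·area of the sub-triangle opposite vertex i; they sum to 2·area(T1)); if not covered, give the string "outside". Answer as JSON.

T0:
  2·area = 4  (B↔C swapped to make it positive)
  edge (6, 18)→(2, 18): d=(-4,0) right/bottom  bias=-1
  edge (2, 18)→(12, 17): d=(10,-1) top-left  bias=+0
  edge (12, 17)→(6, 18): d=(-6,1) right/bottom  bias=-1
  covered (0 px):
    · · · · · · ·
    · · · · · · ·
    · · · · · · ·
    · · · · · · ·
    · · · · · · ·
    · · · · · · ·
    · · · · · · ·
    · · · · · · ·
    · · · · · · ·
    · · · · · · ·
    · · · · · · ·
    · · · · · · ·
T1:
  2·area = 70
  edge (12, 22)→(6, 0): d=(-6,-22) top-left  bias=+0
  edge (6, 0)→(10, 3): d=(4,3) right/bottom  bias=-1
  edge (10, 3)→(12, 22): d=(2,19) right/bottom  bias=-1
    (3,0)@(7, 1): e=[16,1,53] → #
    (4,0)@(9, 1): e=[60,-5,15] → ·
    (3,1)@(7, 3): e=[4,9,57] → #
    (4,1)@(9, 3): e=[48,3,19] → #
    (5,1)@(11, 3): e=[92,-3,-19] → ·
    (3,2)@(7, 5): e=[-8,17,61] → ·
    (4,2)@(9, 5): e=[36,11,23] → #
    (5,2)@(11, 5): e=[80,5,-15] → ·
    (4,3)@(9, 7): e=[24,19,27] → #
    (5,3)@(11, 7): e=[68,13,-11] → ·
    (4,4)@(9, 9): e=[12,27,31] → #
    (5,4)@(11, 9): e=[56,21,-7] → ·
    (4,5)@(9, 11): e=[0,35,35] → #  [on edge]
  covered (10 px):
    · · · # · · ·
    · · · # # · ·
    · · · · # · ·
    · · · · # · ·
    · · · · # · ·
    · · · · # · ·
    · · · · · # ·
    · · · · · # ·
    · · · · · # ·
    · · · · · · ·
    · · · · · · ·
    · · · · · · ·

Final: "outside"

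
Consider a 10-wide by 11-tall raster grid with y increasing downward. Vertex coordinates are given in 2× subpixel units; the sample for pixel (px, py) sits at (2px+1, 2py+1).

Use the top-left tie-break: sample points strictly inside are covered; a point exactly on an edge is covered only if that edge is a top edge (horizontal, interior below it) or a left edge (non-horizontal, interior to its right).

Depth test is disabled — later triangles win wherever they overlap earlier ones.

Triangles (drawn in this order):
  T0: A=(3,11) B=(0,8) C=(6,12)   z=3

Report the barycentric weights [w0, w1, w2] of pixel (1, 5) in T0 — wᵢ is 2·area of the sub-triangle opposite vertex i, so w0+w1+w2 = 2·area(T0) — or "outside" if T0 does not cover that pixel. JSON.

T0:
  2·area = 6
  edge (3, 11)→(0, 8): d=(-3,-3) top-left  bias=+0
  edge (0, 8)→(6, 12): d=(6,4) right/bottom  bias=-1
  edge (6, 12)→(3, 11): d=(-3,-1) top-left  bias=+0
    (0,4)@(1, 9): e=[0,2,4] → #  [on edge]
    (1,4)@(3, 9): e=[6,-6,6] → ·
    (0,5)@(1, 11): e=[-6,14,-2] → ·
    (1,5)@(3, 11): e=[0,6,0] → #  [on edge]
    (2,5)@(5, 11): e=[6,-2,2] → ·
    (1,6)@(3, 13): e=[-6,18,-6] → ·
    (2,6)@(5, 13): e=[0,10,-4] → ·  [on edge]
    (4,6)@(9, 13): e=[12,-6,0] → ·  [on edge]
    (3,7)@(7, 15): e=[0,14,-8] → ·  [on edge]
    (7,7)@(15, 15): e=[24,-18,0] → ·  [on edge]
    (4,8)@(9, 17): e=[0,18,-12] → ·  [on edge]
    (5,9)@(11, 19): e=[0,22,-16] → ·  [on edge]
    (6,10)@(13, 21): e=[0,26,-20] → ·  [on edge]
  covered (2 px):
    · · · · · · · · · ·
    · · · · · · · · · ·
    · · · · · · · · · ·
    · · · · · · · · · ·
    # · · · · · · · · ·
    · # · · · · · · · ·
    · · · · · · · · · ·
    · · · · · · · · · ·
    · · · · · · · · · ·
    · · · · · · · · · ·
    · · · · · · · · · ·

Result: [6,0,0]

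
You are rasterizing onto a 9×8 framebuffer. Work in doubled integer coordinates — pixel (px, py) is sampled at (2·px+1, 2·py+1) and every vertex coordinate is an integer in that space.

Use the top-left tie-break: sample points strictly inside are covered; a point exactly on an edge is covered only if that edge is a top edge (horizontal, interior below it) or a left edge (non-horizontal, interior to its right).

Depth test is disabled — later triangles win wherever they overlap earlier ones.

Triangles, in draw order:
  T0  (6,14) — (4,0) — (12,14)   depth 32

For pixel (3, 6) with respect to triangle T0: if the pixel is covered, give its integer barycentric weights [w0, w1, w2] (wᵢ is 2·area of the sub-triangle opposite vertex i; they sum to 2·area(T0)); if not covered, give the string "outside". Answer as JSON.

T0:
  2·area = 84
  edge (6, 14)→(4, 0): d=(-2,-14) top-left  bias=+0
  edge (4, 0)→(12, 14): d=(8,14) right/bottom  bias=-1
  edge (12, 14)→(6, 14): d=(-6,0) right/bottom  bias=-1
    (2,1)@(5, 3): e=[8,10,66] → #
    (3,1)@(7, 3): e=[36,-18,66] → ·
    (2,2)@(5, 5): e=[4,26,54] → #
    (3,2)@(7, 5): e=[32,-2,54] → ·
    (2,3)@(5, 7): e=[0,42,42] → #  [on edge]
    (3,3)@(7, 7): e=[28,14,42] → #
    (4,3)@(9, 7): e=[56,-14,42] → ·
    (2,4)@(5, 9): e=[-4,58,30] → ·
    (3,4)@(7, 9): e=[24,30,30] → #
    (4,4)@(9, 9): e=[52,2,30] → #
    (5,4)@(11, 9): e=[80,-26,30] → ·
    (3,5)@(7, 11): e=[20,46,18] → #
  covered (11 px):
    · · · · · · · · ·
    · · # · · · · · ·
    · · # · · · · · ·
    · · # # · · · · ·
    · · · # # · · · ·
    · · · # # · · · ·
    · · · # # # · · ·
    · · · · · · · · ·

Final: [62,6,16]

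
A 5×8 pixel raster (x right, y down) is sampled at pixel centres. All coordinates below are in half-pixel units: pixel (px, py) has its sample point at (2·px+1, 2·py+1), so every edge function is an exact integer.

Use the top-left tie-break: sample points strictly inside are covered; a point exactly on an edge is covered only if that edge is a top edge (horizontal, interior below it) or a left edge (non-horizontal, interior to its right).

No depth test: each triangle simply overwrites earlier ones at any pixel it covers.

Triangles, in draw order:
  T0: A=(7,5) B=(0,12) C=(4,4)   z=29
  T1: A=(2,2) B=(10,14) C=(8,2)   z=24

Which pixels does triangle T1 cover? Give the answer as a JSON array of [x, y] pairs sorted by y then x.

T0:
  2·area = 28
  edge (7, 5)→(0, 12): d=(-7,7) right/bottom  bias=-1
  edge (0, 12)→(4, 4): d=(4,-8) top-left  bias=+0
  edge (4, 4)→(7, 5): d=(3,1) right/bottom  bias=-1
    (0,1)@(1, 3): e=[56,-28,0] → .  [on edge]
    (4,1)@(9, 3): e=[0,36,-8] → .  [on edge]
    (2,2)@(5, 5): e=[14,12,2] → X
    (3,2)@(7, 5): e=[0,28,0] → .  [on edge]
    (1,3)@(3, 7): e=[14,4,10] → X
    (2,3)@(5, 7): e=[0,20,8] → .  [on edge]
    (1,4)@(3, 9): e=[0,12,16] → .  [on edge]
    (0,5)@(1, 11): e=[0,4,24] → .  [on edge]
  covered (2 px):
    . . . . .
    . . . . .
    . . X . .
    . X . . .
    . . . . .
    . . . . .
    . . . . .
    . . . . .
T1:
  2·area = 72  (B↔C swapped to make it positive)
  edge (2, 2)→(8, 2): d=(6,0) top-left  bias=+0
  edge (8, 2)→(10, 14): d=(2,12) right/bottom  bias=-1
  edge (10, 14)→(2, 2): d=(-8,-12) top-left  bias=+0
    (1,1)@(3, 3): e=[6,62,4] → X
    (2,1)@(5, 3): e=[6,38,28] → X
    (3,1)@(7, 3): e=[6,14,52] → X
    (4,1)@(9, 3): e=[6,-10,76] → .
    (1,2)@(3, 5): e=[18,66,-12] → .
    (2,2)@(5, 5): e=[18,42,12] → X
    (4,2)@(9, 5): e=[18,-6,60] → .
    (2,3)@(5, 7): e=[30,46,-4] → .
    (3,3)@(7, 7): e=[30,22,20] → X
    (4,3)@(9, 7): e=[30,-2,44] → .
    (3,4)@(7, 9): e=[42,26,4] → X
    (4,4)@(9, 9): e=[42,2,28] → X
  covered (9 px):
    . . . . .
    . X X X .
    . . X X .
    . . . X .
    . . . X X
    . . . . X
    . . . . .
    . . . . .

Result: [[1,1],[2,1],[3,1],[2,2],[3,2],[3,3],[3,4],[4,4],[4,5]]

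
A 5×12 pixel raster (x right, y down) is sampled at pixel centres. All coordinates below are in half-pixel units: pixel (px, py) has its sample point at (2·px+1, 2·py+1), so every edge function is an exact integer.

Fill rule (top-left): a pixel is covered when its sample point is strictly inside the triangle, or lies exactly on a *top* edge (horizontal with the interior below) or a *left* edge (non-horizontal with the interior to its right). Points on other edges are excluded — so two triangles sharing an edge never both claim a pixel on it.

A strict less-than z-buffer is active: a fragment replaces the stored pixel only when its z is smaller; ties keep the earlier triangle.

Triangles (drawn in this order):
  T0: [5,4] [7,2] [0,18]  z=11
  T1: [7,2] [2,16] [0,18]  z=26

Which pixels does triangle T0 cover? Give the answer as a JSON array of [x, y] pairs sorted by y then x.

T0:
  2·area = 18
  edge (5, 4)→(7, 2): d=(2,-2) top-left  bias=+0
  edge (7, 2)→(0, 18): d=(-7,16) right/bottom  bias=-1
  edge (0, 18)→(5, 4): d=(5,-14) top-left  bias=+0
    (2,2)@(5, 5): e=[2,11,5] → █
    (3,2)@(7, 5): e=[6,-21,33] → ·
    (2,3)@(5, 7): e=[6,-3,15] → ·
    (1,5)@(3, 11): e=[10,1,7] → █
    (2,5)@(5, 11): e=[14,-31,35] → ·
    (1,6)@(3, 13): e=[14,-13,17] → ·
  covered (2 px):
    · · · · ·
    · · · · ·
    · · █ · ·
    · · · · ·
    · · · · ·
    · █ · · ·
    · · · · ·
    · · · · ·
    · · · · ·
    · · · · ·
    · · · · ·
    · · · · ·
T1:
  2·area = 18
  edge (7, 2)→(2, 16): d=(-5,14) right/bottom  bias=-1
  edge (2, 16)→(0, 18): d=(-2,2) right/bottom  bias=-1
  edge (0, 18)→(7, 2): d=(7,-16) top-left  bias=+0
    (2,3)@(5, 7): e=[3,12,3] → █
    (3,3)@(7, 7): e=[-25,8,35] → ·
    (2,4)@(5, 9): e=[-7,8,17] → ·
    (4,4)@(9, 9): e=[-63,0,81] → ·  [on edge]
    (3,5)@(7, 11): e=[-45,0,63] → ·  [on edge]
    (1,6)@(3, 13): e=[1,4,13] → █
    (2,6)@(5, 13): e=[-27,0,45] → ·  [on edge]
    (1,7)@(3, 15): e=[-9,0,27] → ·  [on edge]
    (0,8)@(1, 17): e=[9,0,9] → ·  [on edge]
  covered (2 px):
    · · · · ·
    · · · · ·
    · · · · ·
    · · █ · ·
    · · · · ·
    · · · · ·
    · █ · · ·
    · · · · ·
    · · · · ·
    · · · · ·
    · · · · ·
    · · · · ·

Final: [[2,2],[1,5]]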